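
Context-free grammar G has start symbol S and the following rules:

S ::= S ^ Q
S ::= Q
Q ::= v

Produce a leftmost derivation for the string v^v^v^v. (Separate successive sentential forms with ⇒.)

S⇒S^Q⇒S^Q^Q⇒S^Q^Q^Q⇒Q^Q^Q^Q⇒v^Q^Q^Q⇒v^v^Q^Q⇒v^v^v^Q⇒v^v^v^v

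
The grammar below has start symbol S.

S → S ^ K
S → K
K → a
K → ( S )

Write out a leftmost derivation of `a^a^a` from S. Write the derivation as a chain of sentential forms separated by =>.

S => S^K => S^K^K => K^K^K => a^K^K => a^a^K => a^a^a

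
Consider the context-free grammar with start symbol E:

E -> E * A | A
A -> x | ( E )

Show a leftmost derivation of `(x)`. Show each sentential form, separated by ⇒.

E ⇒ A   [E -> A]
A ⇒ (E)   [A -> ( E )]
(E) ⇒ (A)   [E -> A]
(A) ⇒ (x)   [A -> x]

E ⇒ A ⇒ (E) ⇒ (A) ⇒ (x)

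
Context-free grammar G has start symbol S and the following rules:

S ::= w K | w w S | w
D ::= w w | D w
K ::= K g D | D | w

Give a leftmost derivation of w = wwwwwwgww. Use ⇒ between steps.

S⇒wK⇒wKgD⇒wDgD⇒wDwgD⇒wDwwgD⇒wDwwwgD⇒wwwwwwgD⇒wwwwwwgww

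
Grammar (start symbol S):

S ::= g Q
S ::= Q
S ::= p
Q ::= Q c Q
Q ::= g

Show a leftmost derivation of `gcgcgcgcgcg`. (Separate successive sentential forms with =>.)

S => Q => QcQ => QcQcQ => gcQcQ => gcgcQ => gcgcQcQ => gcgcQcQcQ => gcgcQcQcQcQ => gcgcgcQcQcQ => gcgcgcgcQcQ => gcgcgcgcgcQ => gcgcgcgcgcg

S => Q   [S ::= Q]
Q => QcQ   [Q ::= Q c Q]
QcQ => QcQcQ   [Q ::= Q c Q]
QcQcQ => gcQcQ   [Q ::= g]
gcQcQ => gcgcQ   [Q ::= g]
gcgcQ => gcgcQcQ   [Q ::= Q c Q]
gcgcQcQ => gcgcQcQcQ   [Q ::= Q c Q]
gcgcQcQcQ => gcgcQcQcQcQ   [Q ::= Q c Q]
gcgcQcQcQcQ => gcgcgcQcQcQ   [Q ::= g]
gcgcgcQcQcQ => gcgcgcgcQcQ   [Q ::= g]
gcgcgcgcQcQ => gcgcgcgcgcQ   [Q ::= g]
gcgcgcgcgcQ => gcgcgcgcgcg   [Q ::= g]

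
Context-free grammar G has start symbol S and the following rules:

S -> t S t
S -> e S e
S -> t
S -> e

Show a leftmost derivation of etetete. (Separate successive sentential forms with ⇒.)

S ⇒ eSe ⇒ etSte ⇒ eteSete ⇒ etetete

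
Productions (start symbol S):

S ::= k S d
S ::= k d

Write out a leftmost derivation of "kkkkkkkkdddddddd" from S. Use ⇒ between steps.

S⇒kSd⇒kkSdd⇒kkkSddd⇒kkkkSdddd⇒kkkkkSddddd⇒kkkkkkSdddddd⇒kkkkkkkSddddddd⇒kkkkkkkkdddddddd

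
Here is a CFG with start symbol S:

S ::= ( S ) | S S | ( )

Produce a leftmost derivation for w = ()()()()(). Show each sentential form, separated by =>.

S => SS => SSS => SSSS => SSSSS => ()SSSS => ()()SSS => ()()()SS => ()()()()S => ()()()()()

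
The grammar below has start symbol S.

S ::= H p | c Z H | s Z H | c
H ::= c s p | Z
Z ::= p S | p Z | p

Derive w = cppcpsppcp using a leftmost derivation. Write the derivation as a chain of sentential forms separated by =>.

S => cZH => cpZH => cppSH => cppcH => cppcZ => cppcpS => cppcpsZH => cppcpspZH => cppcpsppSH => cppcpsppcH => cppcpsppcZ => cppcpsppcp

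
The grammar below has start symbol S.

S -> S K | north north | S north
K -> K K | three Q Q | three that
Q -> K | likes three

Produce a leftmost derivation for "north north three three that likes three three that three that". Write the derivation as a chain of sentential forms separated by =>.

S => S K   [S -> S K]
S K => S K K   [S -> S K]
S K K => north north K K   [S -> north north]
north north K K => north north K K K   [K -> K K]
north north K K K => north north three Q Q K K   [K -> three Q Q]
north north three Q Q K K => north north three K Q K K   [Q -> K]
north north three K Q K K => north north three three that Q K K   [K -> three that]
north north three three that Q K K => north north three three that likes three K K   [Q -> likes three]
north north three three that likes three K K => north north three three that likes three three that K   [K -> three that]
north north three three that likes three three that K => north north three three that likes three three that three that   [K -> three that]

S => S K => S K K => north north K K => north north K K K => north north three Q Q K K => north north three K Q K K => north north three three that Q K K => north north three three that likes three K K => north north three three that likes three three that K => north north three three that likes three three that three that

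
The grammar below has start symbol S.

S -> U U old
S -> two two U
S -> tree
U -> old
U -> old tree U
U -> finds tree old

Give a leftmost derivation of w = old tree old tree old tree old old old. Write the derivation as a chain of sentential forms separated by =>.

S => U U old => old tree U U old => old tree old tree U U old => old tree old tree old tree U U old => old tree old tree old tree old U old => old tree old tree old tree old old old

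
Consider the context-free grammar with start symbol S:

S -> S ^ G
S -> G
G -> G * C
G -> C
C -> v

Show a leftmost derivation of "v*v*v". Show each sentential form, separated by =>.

S => G   [S -> G]
G => G*C   [G -> G * C]
G*C => G*C*C   [G -> G * C]
G*C*C => C*C*C   [G -> C]
C*C*C => v*C*C   [C -> v]
v*C*C => v*v*C   [C -> v]
v*v*C => v*v*v   [C -> v]

S => G => G*C => G*C*C => C*C*C => v*C*C => v*v*C => v*v*v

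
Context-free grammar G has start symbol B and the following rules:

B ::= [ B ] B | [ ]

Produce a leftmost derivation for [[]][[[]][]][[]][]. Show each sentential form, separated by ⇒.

B ⇒ [B]B ⇒ [[]]B ⇒ [[]][B]B ⇒ [[]][[B]B]B ⇒ [[]][[[]]B]B ⇒ [[]][[[]][]]B ⇒ [[]][[[]][]][B]B ⇒ [[]][[[]][]][[]]B ⇒ [[]][[[]][]][[]][]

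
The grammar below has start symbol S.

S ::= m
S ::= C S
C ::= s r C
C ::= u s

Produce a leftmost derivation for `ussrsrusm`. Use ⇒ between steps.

S ⇒ CS ⇒ usS ⇒ usCS ⇒ ussrCS ⇒ ussrsrCS ⇒ ussrsrusS ⇒ ussrsrusm

S ⇒ CS   [S ::= C S]
CS ⇒ usS   [C ::= u s]
usS ⇒ usCS   [S ::= C S]
usCS ⇒ ussrCS   [C ::= s r C]
ussrCS ⇒ ussrsrCS   [C ::= s r C]
ussrsrCS ⇒ ussrsrusS   [C ::= u s]
ussrsrusS ⇒ ussrsrusm   [S ::= m]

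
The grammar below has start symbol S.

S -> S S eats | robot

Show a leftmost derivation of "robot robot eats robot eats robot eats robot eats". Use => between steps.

S => S S eats => S S eats S eats => S S eats S eats S eats => S S eats S eats S eats S eats => robot S eats S eats S eats S eats => robot robot eats S eats S eats S eats => robot robot eats robot eats S eats S eats => robot robot eats robot eats robot eats S eats => robot robot eats robot eats robot eats robot eats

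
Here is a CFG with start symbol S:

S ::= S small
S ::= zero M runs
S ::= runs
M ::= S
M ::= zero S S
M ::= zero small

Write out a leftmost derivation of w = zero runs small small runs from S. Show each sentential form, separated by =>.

S => zero M runs   [S ::= zero M runs]
zero M runs => zero S runs   [M ::= S]
zero S runs => zero S small runs   [S ::= S small]
zero S small runs => zero S small small runs   [S ::= S small]
zero S small small runs => zero runs small small runs   [S ::= runs]

S => zero M runs => zero S runs => zero S small runs => zero S small small runs => zero runs small small runs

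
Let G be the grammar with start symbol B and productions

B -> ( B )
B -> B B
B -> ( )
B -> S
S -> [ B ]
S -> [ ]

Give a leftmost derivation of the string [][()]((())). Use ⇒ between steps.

B⇒BB⇒SB⇒[]B⇒[]BB⇒[]SB⇒[][B]B⇒[][()]B⇒[][()](B)⇒[][()]((B))⇒[][()]((()))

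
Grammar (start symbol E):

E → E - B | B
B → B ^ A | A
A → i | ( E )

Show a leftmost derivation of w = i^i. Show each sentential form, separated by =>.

E => B   [E → B]
B => B^A   [B → B ^ A]
B^A => A^A   [B → A]
A^A => i^A   [A → i]
i^A => i^i   [A → i]

E => B => B^A => A^A => i^A => i^i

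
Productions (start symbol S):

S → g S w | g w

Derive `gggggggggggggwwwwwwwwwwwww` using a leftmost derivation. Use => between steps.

S => gSw   [S → g S w]
gSw => ggSww   [S → g S w]
ggSww => gggSwww   [S → g S w]
gggSwww => ggggSwwww   [S → g S w]
ggggSwwww => gggggSwwwww   [S → g S w]
gggggSwwwww => ggggggSwwwwww   [S → g S w]
ggggggSwwwwww => gggggggSwwwwwww   [S → g S w]
gggggggSwwwwwww => ggggggggSwwwwwwww   [S → g S w]
ggggggggSwwwwwwww => gggggggggSwwwwwwwww   [S → g S w]
gggggggggSwwwwwwwww => ggggggggggSwwwwwwwwww   [S → g S w]
ggggggggggSwwwwwwwwww => gggggggggggSwwwwwwwwwww   [S → g S w]
gggggggggggSwwwwwwwwwww => ggggggggggggSwwwwwwwwwwww   [S → g S w]
ggggggggggggSwwwwwwwwwwww => gggggggggggggwwwwwwwwwwwww   [S → g w]

S => gSw => ggSww => gggSwww => ggggSwwww => gggggSwwwww => ggggggSwwwwww => gggggggSwwwwwww => ggggggggSwwwwwwww => gggggggggSwwwwwwwww => ggggggggggSwwwwwwwwww => gggggggggggSwwwwwwwwwww => ggggggggggggSwwwwwwwwwwww => gggggggggggggwwwwwwwwwwwww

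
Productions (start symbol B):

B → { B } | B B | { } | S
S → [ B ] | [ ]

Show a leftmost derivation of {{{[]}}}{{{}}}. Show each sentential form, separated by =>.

B => BB => {B}B => {{B}}B => {{{B}}}B => {{{S}}}B => {{{[]}}}B => {{{[]}}}{B} => {{{[]}}}{{B}} => {{{[]}}}{{{}}}

B => BB   [B → B B]
BB => {B}B   [B → { B }]
{B}B => {{B}}B   [B → { B }]
{{B}}B => {{{B}}}B   [B → { B }]
{{{B}}}B => {{{S}}}B   [B → S]
{{{S}}}B => {{{[]}}}B   [S → [ ]]
{{{[]}}}B => {{{[]}}}{B}   [B → { B }]
{{{[]}}}{B} => {{{[]}}}{{B}}   [B → { B }]
{{{[]}}}{{B}} => {{{[]}}}{{{}}}   [B → { }]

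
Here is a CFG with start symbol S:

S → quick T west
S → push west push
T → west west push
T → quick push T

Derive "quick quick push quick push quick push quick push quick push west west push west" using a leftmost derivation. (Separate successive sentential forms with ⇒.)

S ⇒ quick T west ⇒ quick quick push T west ⇒ quick quick push quick push T west ⇒ quick quick push quick push quick push T west ⇒ quick quick push quick push quick push quick push T west ⇒ quick quick push quick push quick push quick push quick push T west ⇒ quick quick push quick push quick push quick push quick push west west push west

S ⇒ quick T west   [S → quick T west]
quick T west ⇒ quick quick push T west   [T → quick push T]
quick quick push T west ⇒ quick quick push quick push T west   [T → quick push T]
quick quick push quick push T west ⇒ quick quick push quick push quick push T west   [T → quick push T]
quick quick push quick push quick push T west ⇒ quick quick push quick push quick push quick push T west   [T → quick push T]
quick quick push quick push quick push quick push T west ⇒ quick quick push quick push quick push quick push quick push T west   [T → quick push T]
quick quick push quick push quick push quick push quick push T west ⇒ quick quick push quick push quick push quick push quick push west west push west   [T → west west push]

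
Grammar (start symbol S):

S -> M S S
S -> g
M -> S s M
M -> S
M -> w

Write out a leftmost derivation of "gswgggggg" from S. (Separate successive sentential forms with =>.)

S=>MSS=>SSS=>MSSSS=>SSSSS=>MSSSSSS=>SsMSSSSSS=>gsMSSSSSS=>gswSSSSSS=>gswgSSSSS=>gswggSSSS=>gswgggSSS=>gswggggSS=>gswgggggS=>gswgggggg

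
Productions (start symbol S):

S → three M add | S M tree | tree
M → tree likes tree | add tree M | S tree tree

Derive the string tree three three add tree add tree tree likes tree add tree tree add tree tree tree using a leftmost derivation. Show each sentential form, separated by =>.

S => S M tree   [S → S M tree]
S M tree => tree M tree   [S → tree]
tree M tree => tree S tree tree tree   [M → S tree tree]
tree S tree tree tree => tree three M add tree tree tree   [S → three M add]
tree three M add tree tree tree => tree three S tree tree add tree tree tree   [M → S tree tree]
tree three S tree tree add tree tree tree => tree three three M add tree tree add tree tree tree   [S → three M add]
tree three three M add tree tree add tree tree tree => tree three three add tree M add tree tree add tree tree tree   [M → add tree M]
tree three three add tree M add tree tree add tree tree tree => tree three three add tree add tree M add tree tree add tree tree tree   [M → add tree M]
tree three three add tree add tree M add tree tree add tree tree tree => tree three three add tree add tree tree likes tree add tree tree add tree tree tree   [M → tree likes tree]

S => S M tree => tree M tree => tree S tree tree tree => tree three M add tree tree tree => tree three S tree tree add tree tree tree => tree three three M add tree tree add tree tree tree => tree three three add tree M add tree tree add tree tree tree => tree three three add tree add tree M add tree tree add tree tree tree => tree three three add tree add tree tree likes tree add tree tree add tree tree tree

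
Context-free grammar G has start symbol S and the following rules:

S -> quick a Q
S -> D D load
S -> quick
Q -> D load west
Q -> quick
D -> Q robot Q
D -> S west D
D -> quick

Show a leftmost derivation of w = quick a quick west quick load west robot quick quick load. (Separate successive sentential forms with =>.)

S => D D load => Q robot Q D load => D load west robot Q D load => S west D load west robot Q D load => quick a Q west D load west robot Q D load => quick a quick west D load west robot Q D load => quick a quick west quick load west robot Q D load => quick a quick west quick load west robot quick D load => quick a quick west quick load west robot quick quick load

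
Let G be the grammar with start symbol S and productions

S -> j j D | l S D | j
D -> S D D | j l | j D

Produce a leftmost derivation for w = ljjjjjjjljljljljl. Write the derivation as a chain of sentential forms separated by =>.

S => lSD => ljD => ljjD => ljjSDD => ljjjjDDD => ljjjjSDDDD => ljjjjjjDDDDD => ljjjjjjjlDDDD => ljjjjjjjljlDDD => ljjjjjjjljljlDD => ljjjjjjjljljljlD => ljjjjjjjljljljljl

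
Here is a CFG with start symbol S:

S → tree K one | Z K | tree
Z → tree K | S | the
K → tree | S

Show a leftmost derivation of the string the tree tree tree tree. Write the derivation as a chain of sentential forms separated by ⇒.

S ⇒ Z K   [S → Z K]
Z K ⇒ S K   [Z → S]
S K ⇒ Z K K   [S → Z K]
Z K K ⇒ S K K   [Z → S]
S K K ⇒ Z K K K   [S → Z K]
Z K K K ⇒ S K K K   [Z → S]
S K K K ⇒ Z K K K K   [S → Z K]
Z K K K K ⇒ the K K K K   [Z → the]
the K K K K ⇒ the tree K K K   [K → tree]
the tree K K K ⇒ the tree tree K K   [K → tree]
the tree tree K K ⇒ the tree tree tree K   [K → tree]
the tree tree tree K ⇒ the tree tree tree tree   [K → tree]

S ⇒ Z K ⇒ S K ⇒ Z K K ⇒ S K K ⇒ Z K K K ⇒ S K K K ⇒ Z K K K K ⇒ the K K K K ⇒ the tree K K K ⇒ the tree tree K K ⇒ the tree tree tree K ⇒ the tree tree tree tree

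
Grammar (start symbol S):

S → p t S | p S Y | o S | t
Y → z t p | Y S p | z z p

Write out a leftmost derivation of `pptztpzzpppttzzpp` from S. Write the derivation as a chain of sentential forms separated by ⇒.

S ⇒ pSY   [S → p S Y]
pSY ⇒ ppSYY   [S → p S Y]
ppSYY ⇒ pptYY   [S → t]
pptYY ⇒ pptztpY   [Y → z t p]
pptztpY ⇒ pptztpYSp   [Y → Y S p]
pptztpYSp ⇒ pptztpzzpSp   [Y → z z p]
pptztpzzpSp ⇒ pptztpzzppSYp   [S → p S Y]
pptztpzzppSYp ⇒ pptztpzzppptSYp   [S → p t S]
pptztpzzppptSYp ⇒ pptztpzzpppttYp   [S → t]
pptztpzzpppttYp ⇒ pptztpzzpppttzzpp   [Y → z z p]

S ⇒ pSY ⇒ ppSYY ⇒ pptYY ⇒ pptztpY ⇒ pptztpYSp ⇒ pptztpzzpSp ⇒ pptztpzzppSYp ⇒ pptztpzzppptSYp ⇒ pptztpzzpppttYp ⇒ pptztpzzpppttzzpp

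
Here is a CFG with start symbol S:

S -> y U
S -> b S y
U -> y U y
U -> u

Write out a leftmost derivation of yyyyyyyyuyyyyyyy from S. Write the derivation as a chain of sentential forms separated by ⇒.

S ⇒ yU ⇒ yyUy ⇒ yyyUyy ⇒ yyyyUyyy ⇒ yyyyyUyyyy ⇒ yyyyyyUyyyyy ⇒ yyyyyyyUyyyyyy ⇒ yyyyyyyyUyyyyyyy ⇒ yyyyyyyyuyyyyyyy

S ⇒ yU   [S -> y U]
yU ⇒ yyUy   [U -> y U y]
yyUy ⇒ yyyUyy   [U -> y U y]
yyyUyy ⇒ yyyyUyyy   [U -> y U y]
yyyyUyyy ⇒ yyyyyUyyyy   [U -> y U y]
yyyyyUyyyy ⇒ yyyyyyUyyyyy   [U -> y U y]
yyyyyyUyyyyy ⇒ yyyyyyyUyyyyyy   [U -> y U y]
yyyyyyyUyyyyyy ⇒ yyyyyyyyUyyyyyyy   [U -> y U y]
yyyyyyyyUyyyyyyy ⇒ yyyyyyyyuyyyyyyy   [U -> u]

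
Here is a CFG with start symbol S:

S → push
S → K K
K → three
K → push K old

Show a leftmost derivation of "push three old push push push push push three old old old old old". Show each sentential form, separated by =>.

S => K K   [S → K K]
K K => push K old K   [K → push K old]
push K old K => push three old K   [K → three]
push three old K => push three old push K old   [K → push K old]
push three old push K old => push three old push push K old old   [K → push K old]
push three old push push K old old => push three old push push push K old old old   [K → push K old]
push three old push push push K old old old => push three old push push push push K old old old old   [K → push K old]
push three old push push push push K old old old old => push three old push push push push push K old old old old old   [K → push K old]
push three old push push push push push K old old old old old => push three old push push push push push three old old old old old   [K → three]

S => K K => push K old K => push three old K => push three old push K old => push three old push push K old old => push three old push push push K old old old => push three old push push push push K old old old old => push three old push push push push push K old old old old old => push three old push push push push push three old old old old old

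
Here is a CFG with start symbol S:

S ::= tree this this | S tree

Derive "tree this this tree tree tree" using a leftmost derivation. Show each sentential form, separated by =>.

S => S tree => S tree tree => S tree tree tree => tree this this tree tree tree

S => S tree   [S ::= S tree]
S tree => S tree tree   [S ::= S tree]
S tree tree => S tree tree tree   [S ::= S tree]
S tree tree tree => tree this this tree tree tree   [S ::= tree this this]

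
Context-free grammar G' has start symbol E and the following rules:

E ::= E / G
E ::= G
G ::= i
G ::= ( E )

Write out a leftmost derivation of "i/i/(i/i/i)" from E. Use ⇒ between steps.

E ⇒ E/G ⇒ E/G/G ⇒ G/G/G ⇒ i/G/G ⇒ i/i/G ⇒ i/i/(E) ⇒ i/i/(E/G) ⇒ i/i/(E/G/G) ⇒ i/i/(G/G/G) ⇒ i/i/(i/G/G) ⇒ i/i/(i/i/G) ⇒ i/i/(i/i/i)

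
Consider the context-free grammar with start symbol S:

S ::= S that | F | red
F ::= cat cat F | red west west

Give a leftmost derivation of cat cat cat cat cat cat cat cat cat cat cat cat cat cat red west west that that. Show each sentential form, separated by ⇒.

S ⇒ S that   [S ::= S that]
S that ⇒ S that that   [S ::= S that]
S that that ⇒ F that that   [S ::= F]
F that that ⇒ cat cat F that that   [F ::= cat cat F]
cat cat F that that ⇒ cat cat cat cat F that that   [F ::= cat cat F]
cat cat cat cat F that that ⇒ cat cat cat cat cat cat F that that   [F ::= cat cat F]
cat cat cat cat cat cat F that that ⇒ cat cat cat cat cat cat cat cat F that that   [F ::= cat cat F]
cat cat cat cat cat cat cat cat F that that ⇒ cat cat cat cat cat cat cat cat cat cat F that that   [F ::= cat cat F]
cat cat cat cat cat cat cat cat cat cat F that that ⇒ cat cat cat cat cat cat cat cat cat cat cat cat F that that   [F ::= cat cat F]
cat cat cat cat cat cat cat cat cat cat cat cat F that that ⇒ cat cat cat cat cat cat cat cat cat cat cat cat cat cat F that that   [F ::= cat cat F]
cat cat cat cat cat cat cat cat cat cat cat cat cat cat F that that ⇒ cat cat cat cat cat cat cat cat cat cat cat cat cat cat red west west that that   [F ::= red west west]

S ⇒ S that ⇒ S that that ⇒ F that that ⇒ cat cat F that that ⇒ cat cat cat cat F that that ⇒ cat cat cat cat cat cat F that that ⇒ cat cat cat cat cat cat cat cat F that that ⇒ cat cat cat cat cat cat cat cat cat cat F that that ⇒ cat cat cat cat cat cat cat cat cat cat cat cat F that that ⇒ cat cat cat cat cat cat cat cat cat cat cat cat cat cat F that that ⇒ cat cat cat cat cat cat cat cat cat cat cat cat cat cat red west west that that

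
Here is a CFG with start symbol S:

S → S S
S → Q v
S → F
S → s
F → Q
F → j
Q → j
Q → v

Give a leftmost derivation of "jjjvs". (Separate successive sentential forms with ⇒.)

S ⇒ SS ⇒ FS ⇒ jS ⇒ jSS ⇒ jFS ⇒ jQS ⇒ jjS ⇒ jjSS ⇒ jjQvS ⇒ jjjvS ⇒ jjjvs

S ⇒ SS   [S → S S]
SS ⇒ FS   [S → F]
FS ⇒ jS   [F → j]
jS ⇒ jSS   [S → S S]
jSS ⇒ jFS   [S → F]
jFS ⇒ jQS   [F → Q]
jQS ⇒ jjS   [Q → j]
jjS ⇒ jjSS   [S → S S]
jjSS ⇒ jjQvS   [S → Q v]
jjQvS ⇒ jjjvS   [Q → j]
jjjvS ⇒ jjjvs   [S → s]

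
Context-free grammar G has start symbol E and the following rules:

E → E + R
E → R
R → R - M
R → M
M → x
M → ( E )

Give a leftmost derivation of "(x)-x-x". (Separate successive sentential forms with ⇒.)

E ⇒ R ⇒ R-M ⇒ R-M-M ⇒ M-M-M ⇒ (E)-M-M ⇒ (R)-M-M ⇒ (M)-M-M ⇒ (x)-M-M ⇒ (x)-x-M ⇒ (x)-x-x

E ⇒ R   [E → R]
R ⇒ R-M   [R → R - M]
R-M ⇒ R-M-M   [R → R - M]
R-M-M ⇒ M-M-M   [R → M]
M-M-M ⇒ (E)-M-M   [M → ( E )]
(E)-M-M ⇒ (R)-M-M   [E → R]
(R)-M-M ⇒ (M)-M-M   [R → M]
(M)-M-M ⇒ (x)-M-M   [M → x]
(x)-M-M ⇒ (x)-x-M   [M → x]
(x)-x-M ⇒ (x)-x-x   [M → x]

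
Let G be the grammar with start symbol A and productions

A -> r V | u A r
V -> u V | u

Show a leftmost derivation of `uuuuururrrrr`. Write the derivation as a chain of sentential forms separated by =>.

A => uAr   [A -> u A r]
uAr => uuArr   [A -> u A r]
uuArr => uuuArrr   [A -> u A r]
uuuArrr => uuuuArrrr   [A -> u A r]
uuuuArrrr => uuuuuArrrrr   [A -> u A r]
uuuuuArrrrr => uuuuurVrrrrr   [A -> r V]
uuuuurVrrrrr => uuuuururrrrr   [V -> u]

A=>uAr=>uuArr=>uuuArrr=>uuuuArrrr=>uuuuuArrrrr=>uuuuurVrrrrr=>uuuuururrrrr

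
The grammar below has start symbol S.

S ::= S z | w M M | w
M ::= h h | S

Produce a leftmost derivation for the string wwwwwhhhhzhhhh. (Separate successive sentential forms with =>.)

S => wMM   [S ::= w M M]
wMM => wSM   [M ::= S]
wSM => wwMMM   [S ::= w M M]
wwMMM => wwSMM   [M ::= S]
wwSMM => wwSzMM   [S ::= S z]
wwSzMM => wwwMMzMM   [S ::= w M M]
wwwMMzMM => wwwSMzMM   [M ::= S]
wwwSMzMM => wwwwMMMzMM   [S ::= w M M]
wwwwMMMzMM => wwwwSMMzMM   [M ::= S]
wwwwSMMzMM => wwwwwMMzMM   [S ::= w]
wwwwwMMzMM => wwwwwhhMzMM   [M ::= h h]
wwwwwhhMzMM => wwwwwhhhhzMM   [M ::= h h]
wwwwwhhhhzMM => wwwwwhhhhzhhM   [M ::= h h]
wwwwwhhhhzhhM => wwwwwhhhhzhhhh   [M ::= h h]

S=>wMM=>wSM=>wwMMM=>wwSMM=>wwSzMM=>wwwMMzMM=>wwwSMzMM=>wwwwMMMzMM=>wwwwSMMzMM=>wwwwwMMzMM=>wwwwwhhMzMM=>wwwwwhhhhzMM=>wwwwwhhhhzhhM=>wwwwwhhhhzhhhh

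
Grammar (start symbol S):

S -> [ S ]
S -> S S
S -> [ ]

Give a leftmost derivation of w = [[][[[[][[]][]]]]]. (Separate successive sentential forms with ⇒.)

S ⇒ [S]   [S -> [ S ]]
[S] ⇒ [SS]   [S -> S S]
[SS] ⇒ [[]S]   [S -> [ ]]
[[]S] ⇒ [[][S]]   [S -> [ S ]]
[[][S]] ⇒ [[][[S]]]   [S -> [ S ]]
[[][[S]]] ⇒ [[][[[S]]]]   [S -> [ S ]]
[[][[[S]]]] ⇒ [[][[[SS]]]]   [S -> S S]
[[][[[SS]]]] ⇒ [[][[[[]S]]]]   [S -> [ ]]
[[][[[[]S]]]] ⇒ [[][[[[]SS]]]]   [S -> S S]
[[][[[[]SS]]]] ⇒ [[][[[[][S]S]]]]   [S -> [ S ]]
[[][[[[][S]S]]]] ⇒ [[][[[[][[]]S]]]]   [S -> [ ]]
[[][[[[][[]]S]]]] ⇒ [[][[[[][[]][]]]]]   [S -> [ ]]

S ⇒ [S] ⇒ [SS] ⇒ [[]S] ⇒ [[][S]] ⇒ [[][[S]]] ⇒ [[][[[S]]]] ⇒ [[][[[SS]]]] ⇒ [[][[[[]S]]]] ⇒ [[][[[[]SS]]]] ⇒ [[][[[[][S]S]]]] ⇒ [[][[[[][[]]S]]]] ⇒ [[][[[[][[]][]]]]]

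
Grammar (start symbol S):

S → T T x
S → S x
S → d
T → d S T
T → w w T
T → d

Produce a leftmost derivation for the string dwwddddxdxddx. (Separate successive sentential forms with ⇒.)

S ⇒ TTx   [S → T T x]
TTx ⇒ dSTTx   [T → d S T]
dSTTx ⇒ dTTxTTx   [S → T T x]
dTTxTTx ⇒ dwwTTxTTx   [T → w w T]
dwwTTxTTx ⇒ dwwdTxTTx   [T → d]
dwwdTxTTx ⇒ dwwddSTxTTx   [T → d S T]
dwwddSTxTTx ⇒ dwwddTTxTxTTx   [S → T T x]
dwwddTTxTxTTx ⇒ dwwdddTxTxTTx   [T → d]
dwwdddTxTxTTx ⇒ dwwddddxTxTTx   [T → d]
dwwddddxTxTTx ⇒ dwwddddxdxTTx   [T → d]
dwwddddxdxTTx ⇒ dwwddddxdxdTx   [T → d]
dwwddddxdxdTx ⇒ dwwddddxdxddx   [T → d]

S ⇒ TTx ⇒ dSTTx ⇒ dTTxTTx ⇒ dwwTTxTTx ⇒ dwwdTxTTx ⇒ dwwddSTxTTx ⇒ dwwddTTxTxTTx ⇒ dwwdddTxTxTTx ⇒ dwwddddxTxTTx ⇒ dwwddddxdxTTx ⇒ dwwddddxdxdTx ⇒ dwwddddxdxddx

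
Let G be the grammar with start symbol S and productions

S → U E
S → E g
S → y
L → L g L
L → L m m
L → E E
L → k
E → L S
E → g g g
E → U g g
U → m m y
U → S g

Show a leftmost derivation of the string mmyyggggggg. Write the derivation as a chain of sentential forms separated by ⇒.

S ⇒ Eg ⇒ Uggg ⇒ Sgggg ⇒ UEgggg ⇒ mmyEgggg ⇒ mmyUgggggg ⇒ mmySggggggg ⇒ mmyyggggggg

S ⇒ Eg   [S → E g]
Eg ⇒ Uggg   [E → U g g]
Uggg ⇒ Sgggg   [U → S g]
Sgggg ⇒ UEgggg   [S → U E]
UEgggg ⇒ mmyEgggg   [U → m m y]
mmyEgggg ⇒ mmyUgggggg   [E → U g g]
mmyUgggggg ⇒ mmySggggggg   [U → S g]
mmySggggggg ⇒ mmyyggggggg   [S → y]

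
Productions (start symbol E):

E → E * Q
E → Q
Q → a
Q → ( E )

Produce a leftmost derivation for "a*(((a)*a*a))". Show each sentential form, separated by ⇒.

E ⇒ E*Q   [E → E * Q]
E*Q ⇒ Q*Q   [E → Q]
Q*Q ⇒ a*Q   [Q → a]
a*Q ⇒ a*(E)   [Q → ( E )]
a*(E) ⇒ a*(Q)   [E → Q]
a*(Q) ⇒ a*((E))   [Q → ( E )]
a*((E)) ⇒ a*((E*Q))   [E → E * Q]
a*((E*Q)) ⇒ a*((E*Q*Q))   [E → E * Q]
a*((E*Q*Q)) ⇒ a*((Q*Q*Q))   [E → Q]
a*((Q*Q*Q)) ⇒ a*(((E)*Q*Q))   [Q → ( E )]
a*(((E)*Q*Q)) ⇒ a*(((Q)*Q*Q))   [E → Q]
a*(((Q)*Q*Q)) ⇒ a*(((a)*Q*Q))   [Q → a]
a*(((a)*Q*Q)) ⇒ a*(((a)*a*Q))   [Q → a]
a*(((a)*a*Q)) ⇒ a*(((a)*a*a))   [Q → a]

E ⇒ E*Q ⇒ Q*Q ⇒ a*Q ⇒ a*(E) ⇒ a*(Q) ⇒ a*((E)) ⇒ a*((E*Q)) ⇒ a*((E*Q*Q)) ⇒ a*((Q*Q*Q)) ⇒ a*(((E)*Q*Q)) ⇒ a*(((Q)*Q*Q)) ⇒ a*(((a)*Q*Q)) ⇒ a*(((a)*a*Q)) ⇒ a*(((a)*a*a))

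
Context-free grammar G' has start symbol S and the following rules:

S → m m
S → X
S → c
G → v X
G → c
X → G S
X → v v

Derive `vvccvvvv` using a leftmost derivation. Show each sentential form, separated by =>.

S => X => GS => vXS => vGSS => vvXSS => vvGSSS => vvcSSS => vvccSS => vvccXS => vvccvvS => vvccvvX => vvccvvvv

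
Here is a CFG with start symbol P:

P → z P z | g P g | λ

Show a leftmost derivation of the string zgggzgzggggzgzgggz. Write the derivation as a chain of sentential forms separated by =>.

P => zPz   [P → z P z]
zPz => zgPgz   [P → g P g]
zgPgz => zggPggz   [P → g P g]
zggPggz => zgggPgggz   [P → g P g]
zgggPgggz => zgggzPzgggz   [P → z P z]
zgggzPzgggz => zgggzgPgzgggz   [P → g P g]
zgggzgPgzgggz => zgggzgzPzgzgggz   [P → z P z]
zgggzgzPzgzgggz => zgggzgzgPgzgzgggz   [P → g P g]
zgggzgzgPgzgzgggz => zgggzgzggPggzgzgggz   [P → g P g]
zgggzgzggPggzgzgggz => zgggzgzggggzgzgggz   [P → λ]

P => zPz => zgPgz => zggPggz => zgggPgggz => zgggzPzgggz => zgggzgPgzgggz => zgggzgzPzgzgggz => zgggzgzgPgzgzgggz => zgggzgzggPggzgzgggz => zgggzgzggggzgzgggz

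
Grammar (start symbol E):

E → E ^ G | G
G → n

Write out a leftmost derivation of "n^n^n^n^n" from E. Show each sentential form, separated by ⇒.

E ⇒ E^G ⇒ E^G^G ⇒ E^G^G^G ⇒ E^G^G^G^G ⇒ G^G^G^G^G ⇒ n^G^G^G^G ⇒ n^n^G^G^G ⇒ n^n^n^G^G ⇒ n^n^n^n^G ⇒ n^n^n^n^n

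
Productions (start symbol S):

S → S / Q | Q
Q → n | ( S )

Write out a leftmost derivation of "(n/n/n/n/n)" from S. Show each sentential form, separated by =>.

S => Q => (S) => (S/Q) => (S/Q/Q) => (S/Q/Q/Q) => (S/Q/Q/Q/Q) => (Q/Q/Q/Q/Q) => (n/Q/Q/Q/Q) => (n/n/Q/Q/Q) => (n/n/n/Q/Q) => (n/n/n/n/Q) => (n/n/n/n/n)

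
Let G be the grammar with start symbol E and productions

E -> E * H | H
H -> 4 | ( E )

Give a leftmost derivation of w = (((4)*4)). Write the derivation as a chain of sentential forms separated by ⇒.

E ⇒ H   [E -> H]
H ⇒ (E)   [H -> ( E )]
(E) ⇒ (H)   [E -> H]
(H) ⇒ ((E))   [H -> ( E )]
((E)) ⇒ ((E*H))   [E -> E * H]
((E*H)) ⇒ ((H*H))   [E -> H]
((H*H)) ⇒ (((E)*H))   [H -> ( E )]
(((E)*H)) ⇒ (((H)*H))   [E -> H]
(((H)*H)) ⇒ (((4)*H))   [H -> 4]
(((4)*H)) ⇒ (((4)*4))   [H -> 4]

E ⇒ H ⇒ (E) ⇒ (H) ⇒ ((E)) ⇒ ((E*H)) ⇒ ((H*H)) ⇒ (((E)*H)) ⇒ (((H)*H)) ⇒ (((4)*H)) ⇒ (((4)*4))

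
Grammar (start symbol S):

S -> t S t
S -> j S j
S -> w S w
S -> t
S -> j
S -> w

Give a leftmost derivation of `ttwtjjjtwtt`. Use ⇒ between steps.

S ⇒ tSt ⇒ ttStt ⇒ ttwSwtt ⇒ ttwtStwtt ⇒ ttwtjSjtwtt ⇒ ttwtjjjtwtt

S ⇒ tSt   [S -> t S t]
tSt ⇒ ttStt   [S -> t S t]
ttStt ⇒ ttwSwtt   [S -> w S w]
ttwSwtt ⇒ ttwtStwtt   [S -> t S t]
ttwtStwtt ⇒ ttwtjSjtwtt   [S -> j S j]
ttwtjSjtwtt ⇒ ttwtjjjtwtt   [S -> j]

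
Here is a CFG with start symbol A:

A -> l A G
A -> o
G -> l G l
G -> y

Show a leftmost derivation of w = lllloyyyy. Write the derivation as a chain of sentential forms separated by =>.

A => lAG   [A -> l A G]
lAG => llAGG   [A -> l A G]
llAGG => lllAGGG   [A -> l A G]
lllAGGG => llllAGGGG   [A -> l A G]
llllAGGGG => lllloGGGG   [A -> o]
lllloGGGG => lllloyGGG   [G -> y]
lllloyGGG => lllloyyGG   [G -> y]
lllloyyGG => lllloyyyG   [G -> y]
lllloyyyG => lllloyyyy   [G -> y]

A => lAG => llAGG => lllAGGG => llllAGGGG => lllloGGGG => lllloyGGG => lllloyyGG => lllloyyyG => lllloyyyy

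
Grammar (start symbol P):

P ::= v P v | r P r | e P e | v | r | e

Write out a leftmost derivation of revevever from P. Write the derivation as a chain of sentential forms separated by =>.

P => rPr => rePer => revPver => revePever => revevever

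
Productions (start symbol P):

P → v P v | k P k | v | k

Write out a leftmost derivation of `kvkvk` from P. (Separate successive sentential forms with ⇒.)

P ⇒ kPk   [P → k P k]
kPk ⇒ kvPvk   [P → v P v]
kvPvk ⇒ kvkvk   [P → k]

P ⇒ kPk ⇒ kvPvk ⇒ kvkvk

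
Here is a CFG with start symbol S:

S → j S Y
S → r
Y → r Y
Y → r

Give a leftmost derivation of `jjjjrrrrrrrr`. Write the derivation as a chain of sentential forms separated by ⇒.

S ⇒ jSY   [S → j S Y]
jSY ⇒ jjSYY   [S → j S Y]
jjSYY ⇒ jjjSYYY   [S → j S Y]
jjjSYYY ⇒ jjjjSYYYY   [S → j S Y]
jjjjSYYYY ⇒ jjjjrYYYY   [S → r]
jjjjrYYYY ⇒ jjjjrrYYY   [Y → r]
jjjjrrYYY ⇒ jjjjrrrYYY   [Y → r Y]
jjjjrrrYYY ⇒ jjjjrrrrYYY   [Y → r Y]
jjjjrrrrYYY ⇒ jjjjrrrrrYYY   [Y → r Y]
jjjjrrrrrYYY ⇒ jjjjrrrrrrYY   [Y → r]
jjjjrrrrrrYY ⇒ jjjjrrrrrrrY   [Y → r]
jjjjrrrrrrrY ⇒ jjjjrrrrrrrr   [Y → r]

S ⇒ jSY ⇒ jjSYY ⇒ jjjSYYY ⇒ jjjjSYYYY ⇒ jjjjrYYYY ⇒ jjjjrrYYY ⇒ jjjjrrrYYY ⇒ jjjjrrrrYYY ⇒ jjjjrrrrrYYY ⇒ jjjjrrrrrrYY ⇒ jjjjrrrrrrrY ⇒ jjjjrrrrrrrr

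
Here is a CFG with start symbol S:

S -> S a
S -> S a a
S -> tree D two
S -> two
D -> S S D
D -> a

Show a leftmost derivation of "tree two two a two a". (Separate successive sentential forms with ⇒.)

S ⇒ S a   [S -> S a]
S a ⇒ tree D two a   [S -> tree D two]
tree D two a ⇒ tree S S D two a   [D -> S S D]
tree S S D two a ⇒ tree two S D two a   [S -> two]
tree two S D two a ⇒ tree two two D two a   [S -> two]
tree two two D two a ⇒ tree two two a two a   [D -> a]

S ⇒ S a ⇒ tree D two a ⇒ tree S S D two a ⇒ tree two S D two a ⇒ tree two two D two a ⇒ tree two two a two a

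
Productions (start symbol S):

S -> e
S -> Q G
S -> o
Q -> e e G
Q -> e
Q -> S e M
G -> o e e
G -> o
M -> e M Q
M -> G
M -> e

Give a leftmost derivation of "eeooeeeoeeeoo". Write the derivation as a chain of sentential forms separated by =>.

S => QG => SeMG => QGeMG => eeGGeMG => eeoGeMG => eeooeMG => eeooeeMQG => eeooeeeMQQG => eeooeeeGQQG => eeooeeeoQQG => eeooeeeoeQG => eeooeeeoeeeGG => eeooeeeoeeeoG => eeooeeeoeeeoo

S => QG   [S -> Q G]
QG => SeMG   [Q -> S e M]
SeMG => QGeMG   [S -> Q G]
QGeMG => eeGGeMG   [Q -> e e G]
eeGGeMG => eeoGeMG   [G -> o]
eeoGeMG => eeooeMG   [G -> o]
eeooeMG => eeooeeMQG   [M -> e M Q]
eeooeeMQG => eeooeeeMQQG   [M -> e M Q]
eeooeeeMQQG => eeooeeeGQQG   [M -> G]
eeooeeeGQQG => eeooeeeoQQG   [G -> o]
eeooeeeoQQG => eeooeeeoeQG   [Q -> e]
eeooeeeoeQG => eeooeeeoeeeGG   [Q -> e e G]
eeooeeeoeeeGG => eeooeeeoeeeoG   [G -> o]
eeooeeeoeeeoG => eeooeeeoeeeoo   [G -> o]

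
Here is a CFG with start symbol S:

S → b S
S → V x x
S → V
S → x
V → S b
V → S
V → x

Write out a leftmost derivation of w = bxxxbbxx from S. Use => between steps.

S => Vxx => Sbxx => Vbxx => Sbbxx => Vxxbbxx => Sxxbbxx => bSxxbbxx => bVxxbbxx => bxxxbbxx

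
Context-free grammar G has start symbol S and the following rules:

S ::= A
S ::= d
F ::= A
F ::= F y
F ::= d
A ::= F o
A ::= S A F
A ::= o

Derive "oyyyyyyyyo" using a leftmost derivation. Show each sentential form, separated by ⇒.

S ⇒ A ⇒ Fo ⇒ Fyo ⇒ Fyyo ⇒ Fyyyo ⇒ Fyyyyo ⇒ Fyyyyyo ⇒ Fyyyyyyo ⇒ Fyyyyyyyo ⇒ Fyyyyyyyyo ⇒ Ayyyyyyyyo ⇒ oyyyyyyyyo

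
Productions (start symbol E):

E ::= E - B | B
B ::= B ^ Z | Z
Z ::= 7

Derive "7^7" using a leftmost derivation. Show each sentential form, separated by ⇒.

E ⇒ B ⇒ B^Z ⇒ Z^Z ⇒ 7^Z ⇒ 7^7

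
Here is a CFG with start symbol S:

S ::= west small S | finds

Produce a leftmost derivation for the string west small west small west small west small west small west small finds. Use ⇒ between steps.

S ⇒ west small S   [S ::= west small S]
west small S ⇒ west small west small S   [S ::= west small S]
west small west small S ⇒ west small west small west small S   [S ::= west small S]
west small west small west small S ⇒ west small west small west small west small S   [S ::= west small S]
west small west small west small west small S ⇒ west small west small west small west small west small S   [S ::= west small S]
west small west small west small west small west small S ⇒ west small west small west small west small west small west small S   [S ::= west small S]
west small west small west small west small west small west small S ⇒ west small west small west small west small west small west small finds   [S ::= finds]

S ⇒ west small S ⇒ west small west small S ⇒ west small west small west small S ⇒ west small west small west small west small S ⇒ west small west small west small west small west small S ⇒ west small west small west small west small west small west small S ⇒ west small west small west small west small west small west small finds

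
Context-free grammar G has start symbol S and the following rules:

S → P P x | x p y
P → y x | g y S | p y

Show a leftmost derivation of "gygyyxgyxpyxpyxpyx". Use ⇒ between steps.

S ⇒ PPx   [S → P P x]
PPx ⇒ gySPx   [P → g y S]
gySPx ⇒ gyPPxPx   [S → P P x]
gyPPxPx ⇒ gygySPxPx   [P → g y S]
gygySPxPx ⇒ gygyPPxPxPx   [S → P P x]
gygyPPxPxPx ⇒ gygyyxPxPxPx   [P → y x]
gygyyxPxPxPx ⇒ gygyyxgySxPxPx   [P → g y S]
gygyyxgySxPxPx ⇒ gygyyxgyxpyxPxPx   [S → x p y]
gygyyxgyxpyxPxPx ⇒ gygyyxgyxpyxpyxPx   [P → p y]
gygyyxgyxpyxpyxPx ⇒ gygyyxgyxpyxpyxpyx   [P → p y]

S ⇒ PPx ⇒ gySPx ⇒ gyPPxPx ⇒ gygySPxPx ⇒ gygyPPxPxPx ⇒ gygyyxPxPxPx ⇒ gygyyxgySxPxPx ⇒ gygyyxgyxpyxPxPx ⇒ gygyyxgyxpyxpyxPx ⇒ gygyyxgyxpyxpyxpyx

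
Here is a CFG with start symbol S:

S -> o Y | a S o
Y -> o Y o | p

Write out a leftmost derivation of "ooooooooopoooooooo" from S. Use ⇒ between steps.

S ⇒ oY ⇒ ooYo ⇒ oooYoo ⇒ ooooYooo ⇒ oooooYoooo ⇒ ooooooYooooo ⇒ oooooooYoooooo ⇒ ooooooooYooooooo ⇒ oooooooooYoooooooo ⇒ ooooooooopoooooooo

S ⇒ oY   [S -> o Y]
oY ⇒ ooYo   [Y -> o Y o]
ooYo ⇒ oooYoo   [Y -> o Y o]
oooYoo ⇒ ooooYooo   [Y -> o Y o]
ooooYooo ⇒ oooooYoooo   [Y -> o Y o]
oooooYoooo ⇒ ooooooYooooo   [Y -> o Y o]
ooooooYooooo ⇒ oooooooYoooooo   [Y -> o Y o]
oooooooYoooooo ⇒ ooooooooYooooooo   [Y -> o Y o]
ooooooooYooooooo ⇒ oooooooooYoooooooo   [Y -> o Y o]
oooooooooYoooooooo ⇒ ooooooooopoooooooo   [Y -> p]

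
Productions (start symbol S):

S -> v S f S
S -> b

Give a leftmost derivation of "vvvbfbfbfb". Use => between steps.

S => vSfS => vvSfSfS => vvvSfSfSfS => vvvbfSfSfS => vvvbfbfSfS => vvvbfbfbfS => vvvbfbfbfb

S => vSfS   [S -> v S f S]
vSfS => vvSfSfS   [S -> v S f S]
vvSfSfS => vvvSfSfSfS   [S -> v S f S]
vvvSfSfSfS => vvvbfSfSfS   [S -> b]
vvvbfSfSfS => vvvbfbfSfS   [S -> b]
vvvbfbfSfS => vvvbfbfbfS   [S -> b]
vvvbfbfbfS => vvvbfbfbfb   [S -> b]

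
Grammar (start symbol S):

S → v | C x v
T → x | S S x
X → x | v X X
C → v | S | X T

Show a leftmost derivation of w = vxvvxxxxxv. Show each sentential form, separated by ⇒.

S⇒Cxv⇒XTxv⇒vXXTxv⇒vxXTxv⇒vxvXXTxv⇒vxvvXXXTxv⇒vxvvxXXTxv⇒vxvvxxXTxv⇒vxvvxxxTxv⇒vxvvxxxxxv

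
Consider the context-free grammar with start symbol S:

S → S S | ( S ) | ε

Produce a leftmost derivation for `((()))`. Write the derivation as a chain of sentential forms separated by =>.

S => (S) => (SS) => ((S)S) => (((S))S) => ((())S) => ((()))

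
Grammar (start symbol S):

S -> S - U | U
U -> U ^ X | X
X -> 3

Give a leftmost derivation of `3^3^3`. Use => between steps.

S => U => U^X => U^X^X => X^X^X => 3^X^X => 3^3^X => 3^3^3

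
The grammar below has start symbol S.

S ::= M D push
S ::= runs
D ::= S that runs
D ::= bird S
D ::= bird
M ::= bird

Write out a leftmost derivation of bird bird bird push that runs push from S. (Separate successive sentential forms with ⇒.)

S ⇒ M D push   [S ::= M D push]
M D push ⇒ bird D push   [M ::= bird]
bird D push ⇒ bird S that runs push   [D ::= S that runs]
bird S that runs push ⇒ bird M D push that runs push   [S ::= M D push]
bird M D push that runs push ⇒ bird bird D push that runs push   [M ::= bird]
bird bird D push that runs push ⇒ bird bird bird push that runs push   [D ::= bird]

S ⇒ M D push ⇒ bird D push ⇒ bird S that runs push ⇒ bird M D push that runs push ⇒ bird bird D push that runs push ⇒ bird bird bird push that runs push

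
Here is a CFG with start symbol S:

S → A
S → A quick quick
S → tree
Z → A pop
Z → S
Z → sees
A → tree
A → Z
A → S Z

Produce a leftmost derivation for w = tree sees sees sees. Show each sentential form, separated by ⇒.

S ⇒ A ⇒ S Z ⇒ A Z ⇒ S Z Z ⇒ A Z Z ⇒ S Z Z Z ⇒ tree Z Z Z ⇒ tree sees Z Z ⇒ tree sees sees Z ⇒ tree sees sees sees

S ⇒ A   [S → A]
A ⇒ S Z   [A → S Z]
S Z ⇒ A Z   [S → A]
A Z ⇒ S Z Z   [A → S Z]
S Z Z ⇒ A Z Z   [S → A]
A Z Z ⇒ S Z Z Z   [A → S Z]
S Z Z Z ⇒ tree Z Z Z   [S → tree]
tree Z Z Z ⇒ tree sees Z Z   [Z → sees]
tree sees Z Z ⇒ tree sees sees Z   [Z → sees]
tree sees sees Z ⇒ tree sees sees sees   [Z → sees]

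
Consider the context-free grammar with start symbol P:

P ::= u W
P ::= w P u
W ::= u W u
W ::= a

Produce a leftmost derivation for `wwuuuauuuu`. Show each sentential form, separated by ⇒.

P ⇒ wPu ⇒ wwPuu ⇒ wwuWuu ⇒ wwuuWuuu ⇒ wwuuuWuuuu ⇒ wwuuuauuuu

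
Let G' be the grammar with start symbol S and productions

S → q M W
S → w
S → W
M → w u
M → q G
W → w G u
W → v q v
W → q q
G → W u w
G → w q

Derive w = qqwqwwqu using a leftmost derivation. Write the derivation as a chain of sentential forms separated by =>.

S => qMW   [S → q M W]
qMW => qqGW   [M → q G]
qqGW => qqwqW   [G → w q]
qqwqW => qqwqwGu   [W → w G u]
qqwqwGu => qqwqwwqu   [G → w q]

S => qMW => qqGW => qqwqW => qqwqwGu => qqwqwwqu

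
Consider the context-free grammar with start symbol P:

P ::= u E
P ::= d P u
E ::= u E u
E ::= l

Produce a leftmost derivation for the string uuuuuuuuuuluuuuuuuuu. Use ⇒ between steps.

P ⇒ uE   [P ::= u E]
uE ⇒ uuEu   [E ::= u E u]
uuEu ⇒ uuuEuu   [E ::= u E u]
uuuEuu ⇒ uuuuEuuu   [E ::= u E u]
uuuuEuuu ⇒ uuuuuEuuuu   [E ::= u E u]
uuuuuEuuuu ⇒ uuuuuuEuuuuu   [E ::= u E u]
uuuuuuEuuuuu ⇒ uuuuuuuEuuuuuu   [E ::= u E u]
uuuuuuuEuuuuuu ⇒ uuuuuuuuEuuuuuuu   [E ::= u E u]
uuuuuuuuEuuuuuuu ⇒ uuuuuuuuuEuuuuuuuu   [E ::= u E u]
uuuuuuuuuEuuuuuuuu ⇒ uuuuuuuuuuEuuuuuuuuu   [E ::= u E u]
uuuuuuuuuuEuuuuuuuuu ⇒ uuuuuuuuuuluuuuuuuuu   [E ::= l]

P⇒uE⇒uuEu⇒uuuEuu⇒uuuuEuuu⇒uuuuuEuuuu⇒uuuuuuEuuuuu⇒uuuuuuuEuuuuuu⇒uuuuuuuuEuuuuuuu⇒uuuuuuuuuEuuuuuuuu⇒uuuuuuuuuuEuuuuuuuuu⇒uuuuuuuuuuluuuuuuuuu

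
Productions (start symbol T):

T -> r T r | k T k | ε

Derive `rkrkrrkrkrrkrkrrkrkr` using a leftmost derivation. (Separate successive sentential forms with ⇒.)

T ⇒ rTr   [T -> r T r]
rTr ⇒ rkTkr   [T -> k T k]
rkTkr ⇒ rkrTrkr   [T -> r T r]
rkrTrkr ⇒ rkrkTkrkr   [T -> k T k]
rkrkTkrkr ⇒ rkrkrTrkrkr   [T -> r T r]
rkrkrTrkrkr ⇒ rkrkrrTrrkrkr   [T -> r T r]
rkrkrrTrrkrkr ⇒ rkrkrrkTkrrkrkr   [T -> k T k]
rkrkrrkTkrrkrkr ⇒ rkrkrrkrTrkrrkrkr   [T -> r T r]
rkrkrrkrTrkrrkrkr ⇒ rkrkrrkrkTkrkrrkrkr   [T -> k T k]
rkrkrrkrkTkrkrrkrkr ⇒ rkrkrrkrkrTrkrkrrkrkr   [T -> r T r]
rkrkrrkrkrTrkrkrrkrkr ⇒ rkrkrrkrkrrkrkrrkrkr   [T -> ε]

T ⇒ rTr ⇒ rkTkr ⇒ rkrTrkr ⇒ rkrkTkrkr ⇒ rkrkrTrkrkr ⇒ rkrkrrTrrkrkr ⇒ rkrkrrkTkrrkrkr ⇒ rkrkrrkrTrkrrkrkr ⇒ rkrkrrkrkTkrkrrkrkr ⇒ rkrkrrkrkrTrkrkrrkrkr ⇒ rkrkrrkrkrrkrkrrkrkr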